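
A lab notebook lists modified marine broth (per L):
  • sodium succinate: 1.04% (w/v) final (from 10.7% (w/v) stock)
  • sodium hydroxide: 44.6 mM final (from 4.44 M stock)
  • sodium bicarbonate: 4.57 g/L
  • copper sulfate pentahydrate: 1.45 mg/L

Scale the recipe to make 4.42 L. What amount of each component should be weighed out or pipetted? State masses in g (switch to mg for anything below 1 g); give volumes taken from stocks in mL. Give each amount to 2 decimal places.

Working volume: 4.42 L.
sodium succinate: dilute stock: 1.04% ÷ 10.7% × 4420 mL = 429.61 mL
sodium hydroxide: dilute stock: 44.6 mM × 4420 mL ÷ 4440 mM = 44.40 mL
sodium bicarbonate: 4.57 g/L × 4.42 L = 20.20 g
copper sulfate pentahydrate: 1.45 mg/L × 4.42 L = 6.41 mg

sodium succinate 429.61 mL; sodium hydroxide 44.40 mL; sodium bicarbonate 20.20 g; copper sulfate pentahydrate 6.41 mg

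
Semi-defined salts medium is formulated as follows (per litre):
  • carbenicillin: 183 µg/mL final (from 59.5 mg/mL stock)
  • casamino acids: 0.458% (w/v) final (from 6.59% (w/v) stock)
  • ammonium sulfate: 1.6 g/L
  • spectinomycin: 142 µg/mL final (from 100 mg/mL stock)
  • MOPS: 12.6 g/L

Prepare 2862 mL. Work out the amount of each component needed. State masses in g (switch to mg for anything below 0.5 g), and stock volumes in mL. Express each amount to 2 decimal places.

carbenicillin 8.80 mL; casamino acids 198.91 mL; ammonium sulfate 4.58 g; spectinomycin 4.06 mL; MOPS 36.06 g

Scale factor relative to 1 L: 2.862.
carbenicillin: V = C2·V2/C1 = 183 µg/mL × 2862 mL ÷ 59500 µg/mL = 8.80 mL
casamino acids: C1V1 = C2V2 → 0.458% ÷ 6.59% × 2862 mL = 198.91 mL
ammonium sulfate: 1.6 g/L × 2.862 L = 4.58 g
spectinomycin: dilute stock: 142 µg/mL × 2862 mL ÷ 100000 µg/mL = 4.06 mL
MOPS: 12.6 g/L × 2.862 L = 36.06 g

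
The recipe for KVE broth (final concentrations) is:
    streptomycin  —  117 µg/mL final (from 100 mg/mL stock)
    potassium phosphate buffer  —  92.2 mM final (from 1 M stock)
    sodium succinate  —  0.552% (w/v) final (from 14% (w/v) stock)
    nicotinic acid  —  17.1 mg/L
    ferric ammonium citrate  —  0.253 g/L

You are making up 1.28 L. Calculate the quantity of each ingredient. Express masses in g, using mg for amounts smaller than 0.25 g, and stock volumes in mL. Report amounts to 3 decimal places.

Scale factor relative to 1 L: 1.28.
streptomycin: V = C2·V2/C1 = 117 µg/mL × 1280 mL ÷ 100000 µg/mL = 1.498 mL
potassium phosphate buffer: dilute stock: 92.2 mM × 1280 mL ÷ 1000 mM = 118.016 mL
sodium succinate: dilute stock: 0.552% ÷ 14% × 1280 mL = 50.469 mL
nicotinic acid: 17.1 mg/L × 1.28 L = 21.888 mg
ferric ammonium citrate: 0.253 g/L × 1.28 L = 0.324 g

streptomycin 1.498 mL; potassium phosphate buffer 118.016 mL; sodium succinate 50.469 mL; nicotinic acid 21.888 mg; ferric ammonium citrate 0.324 g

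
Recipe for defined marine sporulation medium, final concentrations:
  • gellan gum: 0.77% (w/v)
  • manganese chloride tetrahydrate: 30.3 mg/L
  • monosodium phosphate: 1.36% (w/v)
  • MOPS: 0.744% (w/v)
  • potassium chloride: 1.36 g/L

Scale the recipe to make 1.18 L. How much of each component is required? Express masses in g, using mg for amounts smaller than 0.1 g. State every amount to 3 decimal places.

Scale factor relative to 1 L: 1.18.
gellan gum: 0.77 g per 100 mL × 1180 mL ÷ 100 = 9.086 g
manganese chloride tetrahydrate: 30.3 mg/L × 1.18 L = 35.754 mg
monosodium phosphate: 1.36 g per 100 mL × 1180 mL ÷ 100 = 16.048 g
MOPS: 0.744% w/v = 7.44 g/L → 7.44 × 1.18 L = 8.779 g
potassium chloride: 1.36 g/L × 1.18 L = 1.605 g

gellan gum 9.086 g; manganese chloride tetrahydrate 35.754 mg; monosodium phosphate 16.048 g; MOPS 8.779 g; potassium chloride 1.605 g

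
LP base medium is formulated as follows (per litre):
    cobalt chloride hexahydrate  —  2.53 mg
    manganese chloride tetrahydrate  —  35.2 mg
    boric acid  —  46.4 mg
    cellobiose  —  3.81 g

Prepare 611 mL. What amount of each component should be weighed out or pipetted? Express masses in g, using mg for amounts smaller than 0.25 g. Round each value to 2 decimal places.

Scale factor = 611 mL / 1000 mL = 0.611.
cobalt chloride hexahydrate: 2.53 mg × (611 mL / 1000 mL) = 1.55 mg
manganese chloride tetrahydrate: 35.2 mg × (611 mL / 1000 mL) = 21.51 mg
boric acid: 46.4 mg × (611 mL / 1000 mL) = 28.35 mg
cellobiose: 3.81 g × (611 mL / 1000 mL) = 2.33 g

cobalt chloride hexahydrate 1.55 mg; manganese chloride tetrahydrate 21.51 mg; boric acid 28.35 mg; cellobiose 2.33 g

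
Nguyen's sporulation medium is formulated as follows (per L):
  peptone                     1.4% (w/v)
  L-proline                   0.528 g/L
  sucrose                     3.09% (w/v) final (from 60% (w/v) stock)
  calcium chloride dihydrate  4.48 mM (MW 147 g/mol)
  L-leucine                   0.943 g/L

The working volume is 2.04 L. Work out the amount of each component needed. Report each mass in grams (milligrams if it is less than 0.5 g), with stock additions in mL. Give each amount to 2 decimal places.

Working volume: 2.04 L.
peptone: 1.4% w/v = 14 g/L → 14 × 2.04 L = 28.56 g
L-proline: 0.528 g/L × 2.04 L = 1.08 g
sucrose: V = C2·V2/C1 = 3.09% ÷ 60% × 2040 mL = 105.06 mL
calcium chloride dihydrate: 4.48 mmol/L × 147 g/mol × 2.04 L ÷ 1000 = 1.34 g
L-leucine: 0.943 g/L × 2.04 L = 1.92 g

peptone 28.56 g; L-proline 1.08 g; sucrose 105.06 mL; calcium chloride dihydrate 1.34 g; L-leucine 1.92 g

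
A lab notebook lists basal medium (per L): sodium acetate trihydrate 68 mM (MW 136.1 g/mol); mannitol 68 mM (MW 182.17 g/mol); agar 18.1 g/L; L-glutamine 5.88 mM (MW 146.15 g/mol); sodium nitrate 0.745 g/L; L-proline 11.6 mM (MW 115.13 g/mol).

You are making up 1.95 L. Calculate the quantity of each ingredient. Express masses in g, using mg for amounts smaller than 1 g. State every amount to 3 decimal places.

sodium acetate trihydrate 18.047 g; mannitol 24.156 g; agar 35.295 g; L-glutamine 1.676 g; sodium nitrate 1.453 g; L-proline 2.604 g

Scale factor relative to 1 L: 1.95.
sodium acetate trihydrate: 68 mmol/L × 136.1 g/mol × 1.95 L ÷ 1000 = 18.047 g
mannitol: 68 mmol/L × 182.17 g/mol × 1.95 L ÷ 1000 = 24.156 g
agar: 18.1 g/L × 1.95 L = 35.295 g
L-glutamine: 5.88 mmol/L × 146.15 g/mol × 1.95 L ÷ 1000 = 1.676 g
sodium nitrate: 0.745 g/L × 1.95 L = 1.453 g
L-proline: 11.6 mmol/L × 115.13 g/mol × 1.95 L ÷ 1000 = 2.604 g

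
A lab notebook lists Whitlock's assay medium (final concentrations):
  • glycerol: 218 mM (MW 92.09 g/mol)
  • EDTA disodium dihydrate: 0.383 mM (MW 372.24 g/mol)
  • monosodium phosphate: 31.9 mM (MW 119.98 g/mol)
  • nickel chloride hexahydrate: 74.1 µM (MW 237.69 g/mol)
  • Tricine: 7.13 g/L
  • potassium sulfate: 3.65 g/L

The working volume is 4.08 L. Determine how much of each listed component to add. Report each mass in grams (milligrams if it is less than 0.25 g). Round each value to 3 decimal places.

glycerol 81.909 g; EDTA disodium dihydrate 0.582 g; monosodium phosphate 15.616 g; nickel chloride hexahydrate 71.860 mg; Tricine 29.090 g; potassium sulfate 14.892 g

Working volume: 4.08 L.
glycerol: 218 mmol/L × 92.09 g/mol × 4.08 L ÷ 1000 = 81.909 g
EDTA disodium dihydrate: 0.383 mmol/L × 372.24 g/mol × 4.08 L ÷ 1000 = 0.582 g
monosodium phosphate: 31.9 mmol/L × 119.98 g/mol × 4.08 L ÷ 1000 = 15.616 g
nickel chloride hexahydrate: 74.1 µmol/L × 237.69 g/mol × 4.08 L ÷ 1000 = 71.860 mg
Tricine: 7.13 g/L × 4.08 L = 29.090 g
potassium sulfate: 3.65 g/L × 4.08 L = 14.892 g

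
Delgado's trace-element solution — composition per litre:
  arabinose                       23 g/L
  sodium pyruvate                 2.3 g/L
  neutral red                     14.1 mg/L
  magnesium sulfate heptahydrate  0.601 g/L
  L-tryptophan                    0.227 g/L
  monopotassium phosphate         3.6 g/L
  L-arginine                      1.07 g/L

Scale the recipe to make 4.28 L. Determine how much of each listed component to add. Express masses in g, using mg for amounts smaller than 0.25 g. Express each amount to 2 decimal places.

arabinose 98.44 g; sodium pyruvate 9.84 g; neutral red 60.35 mg; magnesium sulfate heptahydrate 2.57 g; L-tryptophan 0.97 g; monopotassium phosphate 15.41 g; L-arginine 4.58 g

Scale factor relative to 1 L: 4.28.
arabinose: 23 g/L × 4.28 L = 98.44 g
sodium pyruvate: 2.3 g/L × 4.28 L = 9.84 g
neutral red: 14.1 mg/L × 4.28 L = 60.35 mg
magnesium sulfate heptahydrate: 0.601 g/L × 4.28 L = 2.57 g
L-tryptophan: 0.227 g/L × 4.28 L = 0.97 g
monopotassium phosphate: 3.6 g/L × 4.28 L = 15.41 g
L-arginine: 1.07 g/L × 4.28 L = 4.58 g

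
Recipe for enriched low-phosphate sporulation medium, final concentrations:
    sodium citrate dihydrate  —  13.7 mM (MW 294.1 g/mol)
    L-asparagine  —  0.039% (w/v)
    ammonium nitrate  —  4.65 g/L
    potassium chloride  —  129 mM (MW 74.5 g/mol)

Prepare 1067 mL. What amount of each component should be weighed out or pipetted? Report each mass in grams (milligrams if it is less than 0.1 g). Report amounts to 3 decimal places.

sodium citrate dihydrate 4.299 g; L-asparagine 0.416 g; ammonium nitrate 4.962 g; potassium chloride 10.254 g

Working volume: 1067 mL = 1.067 L.
sodium citrate dihydrate: 13.7 mmol/L × 294.1 g/mol × 1.067 L ÷ 1000 = 4.299 g
L-asparagine: 0.039% w/v = 0.39 g/L → 0.39 × 1.067 L = 0.416 g
ammonium nitrate: 4.65 g/L × 1.067 L = 4.962 g
potassium chloride: 129 mmol/L × 74.5 g/mol × 1.067 L ÷ 1000 = 10.254 g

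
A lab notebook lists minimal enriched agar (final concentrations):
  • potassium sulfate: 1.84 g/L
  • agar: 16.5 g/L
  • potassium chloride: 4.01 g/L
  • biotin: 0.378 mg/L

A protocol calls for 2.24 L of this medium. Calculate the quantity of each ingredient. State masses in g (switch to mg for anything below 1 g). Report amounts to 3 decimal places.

potassium sulfate 4.122 g; agar 36.960 g; potassium chloride 8.982 g; biotin 0.847 mg

Working volume: 2.24 L.
potassium sulfate: 1.84 g/L × 2.24 L = 4.122 g
agar: 16.5 g/L × 2.24 L = 36.960 g
potassium chloride: 4.01 g/L × 2.24 L = 8.982 g
biotin: 0.378 mg/L × 2.24 L = 0.847 mg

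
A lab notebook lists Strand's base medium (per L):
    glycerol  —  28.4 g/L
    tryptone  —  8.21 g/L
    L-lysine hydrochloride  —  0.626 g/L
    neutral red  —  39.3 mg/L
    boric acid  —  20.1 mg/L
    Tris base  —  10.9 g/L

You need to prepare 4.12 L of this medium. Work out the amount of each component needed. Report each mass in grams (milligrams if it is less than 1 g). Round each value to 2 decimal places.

Working volume: 4.12 L.
glycerol: 28.4 g/L × 4.12 L = 117.01 g
tryptone: 8.21 g/L × 4.12 L = 33.83 g
L-lysine hydrochloride: 0.626 g/L × 4.12 L = 2.58 g
neutral red: 39.3 mg/L × 4.12 L = 161.92 mg
boric acid: 20.1 mg/L × 4.12 L = 82.81 mg
Tris base: 10.9 g/L × 4.12 L = 44.91 g

glycerol 117.01 g; tryptone 33.83 g; L-lysine hydrochloride 2.58 g; neutral red 161.92 mg; boric acid 82.81 mg; Tris base 44.91 g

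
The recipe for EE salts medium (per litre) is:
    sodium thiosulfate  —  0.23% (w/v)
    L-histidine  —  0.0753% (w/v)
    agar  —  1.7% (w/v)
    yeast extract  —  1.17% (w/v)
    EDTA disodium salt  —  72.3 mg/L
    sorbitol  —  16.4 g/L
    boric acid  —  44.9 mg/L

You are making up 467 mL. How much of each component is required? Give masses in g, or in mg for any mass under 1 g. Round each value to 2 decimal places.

Working volume: 467 mL = 0.467 L.
sodium thiosulfate: 0.23 g per 100 mL × 467 mL ÷ 100 = 1.07 g
L-histidine: 0.0753% w/v = 0.753 g/L → 0.753 × 0.467 L = 0.351651 g = 351.65 mg
agar: 1.7 g per 100 mL × 467 mL ÷ 100 = 7.94 g
yeast extract: 1.17% w/v = 11.7 g/L → 11.7 × 0.467 L = 5.46 g
EDTA disodium salt: 72.3 mg/L × 0.467 L = 33.76 mg
sorbitol: 16.4 g/L × 0.467 L = 7.66 g
boric acid: 44.9 mg/L × 0.467 L = 20.97 mg

sodium thiosulfate 1.07 g; L-histidine 351.65 mg; agar 7.94 g; yeast extract 5.46 g; EDTA disodium salt 33.76 mg; sorbitol 7.66 g; boric acid 20.97 mg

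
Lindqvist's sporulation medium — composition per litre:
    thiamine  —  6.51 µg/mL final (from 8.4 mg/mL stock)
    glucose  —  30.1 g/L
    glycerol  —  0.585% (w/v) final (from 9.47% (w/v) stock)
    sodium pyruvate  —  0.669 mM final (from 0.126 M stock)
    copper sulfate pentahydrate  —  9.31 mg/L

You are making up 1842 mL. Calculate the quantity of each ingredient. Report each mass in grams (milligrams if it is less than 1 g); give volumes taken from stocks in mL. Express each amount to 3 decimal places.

Working volume: 1842 mL = 1.842 L.
thiamine: dilute stock: 6.51 µg/mL × 1842 mL ÷ 8400 µg/mL = 1.428 mL
glucose: 30.1 g/L × 1.842 L = 55.444 g
glycerol: V = C2·V2/C1 = 0.585% ÷ 9.47% × 1842 mL = 113.788 mL
sodium pyruvate: V = C2·V2/C1 = 0.669 mM × 1842 mL ÷ 126 mM = 9.780 mL
copper sulfate pentahydrate: 9.31 mg/L × 1.842 L = 17.149 mg

thiamine 1.428 mL; glucose 55.444 g; glycerol 113.788 mL; sodium pyruvate 9.780 mL; copper sulfate pentahydrate 17.149 mg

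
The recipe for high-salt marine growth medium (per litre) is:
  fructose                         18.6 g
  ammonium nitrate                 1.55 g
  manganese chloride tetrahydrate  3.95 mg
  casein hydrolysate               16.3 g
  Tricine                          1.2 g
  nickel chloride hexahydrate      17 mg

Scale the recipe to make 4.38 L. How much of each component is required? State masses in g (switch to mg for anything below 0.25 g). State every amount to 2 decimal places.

Scale factor = 4380 mL / 1000 mL = 4.38.
fructose: 18.6 g × (4380 mL / 1000 mL) = 81.47 g
ammonium nitrate: 1.55 g × (4380 mL / 1000 mL) = 6.79 g
manganese chloride tetrahydrate: 3.95 mg × (4380 mL / 1000 mL) = 17.30 mg
casein hydrolysate: 16.3 g × (4380 mL / 1000 mL) = 71.39 g
Tricine: 1.2 g × (4380 mL / 1000 mL) = 5.26 g
nickel chloride hexahydrate: 17 mg × (4380 mL / 1000 mL) = 74.46 mg

fructose 81.47 g; ammonium nitrate 6.79 g; manganese chloride tetrahydrate 17.30 mg; casein hydrolysate 71.39 g; Tricine 5.26 g; nickel chloride hexahydrate 74.46 mg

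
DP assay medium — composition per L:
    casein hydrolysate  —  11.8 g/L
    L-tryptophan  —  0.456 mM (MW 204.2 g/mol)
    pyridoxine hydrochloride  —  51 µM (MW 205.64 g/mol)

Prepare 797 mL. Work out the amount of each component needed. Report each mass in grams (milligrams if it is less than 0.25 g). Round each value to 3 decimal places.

casein hydrolysate 9.405 g; L-tryptophan 74.213 mg; pyridoxine hydrochloride 8.359 mg

Scale factor relative to 1 L: 0.797.
casein hydrolysate: 11.8 g/L × 0.797 L = 9.405 g
L-tryptophan: 0.456 mmol/L × 204.2 mg/mmol × 0.797 L = 74.213 mg
pyridoxine hydrochloride: 51 µmol/L × 205.64 g/mol × 0.797 L ÷ 1000 = 8.359 mg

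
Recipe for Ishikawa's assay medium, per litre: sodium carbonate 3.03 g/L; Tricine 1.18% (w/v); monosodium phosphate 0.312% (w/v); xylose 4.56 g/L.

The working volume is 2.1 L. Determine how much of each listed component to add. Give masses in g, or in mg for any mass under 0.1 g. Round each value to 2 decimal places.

sodium carbonate 6.36 g; Tricine 24.78 g; monosodium phosphate 6.55 g; xylose 9.58 g

Scale factor relative to 1 L: 2.1.
sodium carbonate: 3.03 g/L × 2.1 L = 6.36 g
Tricine: 1.18% w/v = 11.8 g/L → 11.8 × 2.1 L = 24.78 g
monosodium phosphate: 0.312 g per 100 mL × 2100 mL ÷ 100 = 6.55 g
xylose: 4.56 g/L × 2.1 L = 9.58 g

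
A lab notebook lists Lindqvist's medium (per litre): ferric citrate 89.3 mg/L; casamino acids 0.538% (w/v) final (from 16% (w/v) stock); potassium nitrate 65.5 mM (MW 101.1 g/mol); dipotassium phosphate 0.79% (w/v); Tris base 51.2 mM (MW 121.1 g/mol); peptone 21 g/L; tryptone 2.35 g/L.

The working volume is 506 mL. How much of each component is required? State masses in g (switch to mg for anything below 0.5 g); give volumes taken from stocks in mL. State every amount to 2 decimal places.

Working volume: 506 mL = 0.506 L.
ferric citrate: 89.3 mg/L × 0.506 L = 45.19 mg
casamino acids: dilute stock: 0.538% ÷ 16% × 506 mL = 17.01 mL
potassium nitrate: 65.5 mmol/L × 101.1 g/mol × 0.506 L ÷ 1000 = 3.35 g
dipotassium phosphate: 0.79 g per 100 mL × 506 mL ÷ 100 = 4.00 g
Tris base: 51.2 mmol/L × 121.1 g/mol × 0.506 L ÷ 1000 = 3.14 g
peptone: 21 g/L × 0.506 L = 10.63 g
tryptone: 2.35 g/L × 0.506 L = 1.19 g

ferric citrate 45.19 mg; casamino acids 17.01 mL; potassium nitrate 3.35 g; dipotassium phosphate 4.00 g; Tris base 3.14 g; peptone 10.63 g; tryptone 1.19 g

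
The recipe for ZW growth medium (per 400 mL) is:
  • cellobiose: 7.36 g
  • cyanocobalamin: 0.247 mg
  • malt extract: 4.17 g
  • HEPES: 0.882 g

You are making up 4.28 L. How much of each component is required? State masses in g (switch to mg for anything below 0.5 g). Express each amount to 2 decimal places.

cellobiose 78.75 g; cyanocobalamin 2.64 mg; malt extract 44.62 g; HEPES 9.44 g

Ratio of target to recipe volume: 4280 / 400 = 10.7.
cellobiose: 7.36 g × (4280 mL / 400 mL) = 78.75 g
cyanocobalamin: 0.247 mg × (4280 mL / 400 mL) = 2.64 mg
malt extract: 4.17 g × (4280 mL / 400 mL) = 44.62 g
HEPES: 0.882 g × (4280 mL / 400 mL) = 9.44 g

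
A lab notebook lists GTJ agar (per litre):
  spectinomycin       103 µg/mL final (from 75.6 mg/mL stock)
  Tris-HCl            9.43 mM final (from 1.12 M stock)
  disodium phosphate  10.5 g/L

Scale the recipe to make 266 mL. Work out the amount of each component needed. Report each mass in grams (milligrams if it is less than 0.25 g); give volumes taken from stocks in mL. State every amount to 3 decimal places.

spectinomycin 0.362 mL; Tris-HCl 2.240 mL; disodium phosphate 2.793 g

Target volume = 266 mL = 0.266 L.
spectinomycin: dilute stock: 103 µg/mL × 266 mL ÷ 75600 µg/mL = 0.362 mL
Tris-HCl: dilute stock: 9.43 mM × 266 mL ÷ 1120 mM = 2.240 mL
disodium phosphate: 10.5 g/L × 0.266 L = 2.793 g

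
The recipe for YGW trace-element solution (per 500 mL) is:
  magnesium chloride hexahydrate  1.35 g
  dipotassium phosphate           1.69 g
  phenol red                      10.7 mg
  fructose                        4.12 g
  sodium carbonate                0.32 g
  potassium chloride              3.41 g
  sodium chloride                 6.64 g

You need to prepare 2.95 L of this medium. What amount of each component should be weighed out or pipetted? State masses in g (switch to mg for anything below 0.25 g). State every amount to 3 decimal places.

Scale factor = 2950 mL / 500 mL = 5.9.
magnesium chloride hexahydrate: 1.35 g × (2950 mL / 500 mL) = 7.965 g
dipotassium phosphate: 1.69 g × (2950 mL / 500 mL) = 9.971 g
phenol red: 10.7 mg × (2950 mL / 500 mL) = 63.130 mg
fructose: 4.12 g × (2950 mL / 500 mL) = 24.308 g
sodium carbonate: 0.32 g × (2950 mL / 500 mL) = 1.888 g
potassium chloride: 3.41 g × (2950 mL / 500 mL) = 20.119 g
sodium chloride: 6.64 g × (2950 mL / 500 mL) = 39.176 g

magnesium chloride hexahydrate 7.965 g; dipotassium phosphate 9.971 g; phenol red 63.130 mg; fructose 24.308 g; sodium carbonate 1.888 g; potassium chloride 20.119 g; sodium chloride 39.176 g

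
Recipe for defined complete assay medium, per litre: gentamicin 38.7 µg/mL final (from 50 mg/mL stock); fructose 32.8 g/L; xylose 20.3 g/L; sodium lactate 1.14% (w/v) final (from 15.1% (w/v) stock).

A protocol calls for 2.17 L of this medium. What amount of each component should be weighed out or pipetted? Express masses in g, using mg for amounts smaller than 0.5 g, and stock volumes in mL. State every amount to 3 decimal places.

gentamicin 1.680 mL; fructose 71.176 g; xylose 44.051 g; sodium lactate 163.828 mL

Scale factor relative to 1 L: 2.17.
gentamicin: C1V1 = C2V2 → 38.7 µg/mL × 2170 mL ÷ 50000 µg/mL = 1.680 mL
fructose: 32.8 g/L × 2.17 L = 71.176 g
xylose: 20.3 g/L × 2.17 L = 44.051 g
sodium lactate: C1V1 = C2V2 → 1.14% ÷ 15.1% × 2170 mL = 163.828 mL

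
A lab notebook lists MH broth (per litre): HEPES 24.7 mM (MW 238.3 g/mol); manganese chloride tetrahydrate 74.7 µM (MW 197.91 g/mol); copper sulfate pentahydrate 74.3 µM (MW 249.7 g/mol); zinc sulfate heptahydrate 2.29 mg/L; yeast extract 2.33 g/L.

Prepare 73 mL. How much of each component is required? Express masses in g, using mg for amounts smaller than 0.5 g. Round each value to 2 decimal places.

HEPES 429.68 mg; manganese chloride tetrahydrate 1.08 mg; copper sulfate pentahydrate 1.35 mg; zinc sulfate heptahydrate 0.17 mg; yeast extract 170.09 mg

Scale factor relative to 1 L: 0.073.
HEPES: 24.7 mmol/L × 238.3 mg/mmol × 0.073 L = 429.68 mg
manganese chloride tetrahydrate: 74.7 µmol/L × 197.91 g/mol × 0.073 L ÷ 1000 = 1.08 mg
copper sulfate pentahydrate: 74.3 µmol/L × 249.7 g/mol × 0.073 L ÷ 1000 = 1.35 mg
zinc sulfate heptahydrate: 2.29 mg/L × 0.073 L = 0.17 mg
yeast extract: 2.33 g/L × 0.073 L = 0.17009 g = 170.09 mg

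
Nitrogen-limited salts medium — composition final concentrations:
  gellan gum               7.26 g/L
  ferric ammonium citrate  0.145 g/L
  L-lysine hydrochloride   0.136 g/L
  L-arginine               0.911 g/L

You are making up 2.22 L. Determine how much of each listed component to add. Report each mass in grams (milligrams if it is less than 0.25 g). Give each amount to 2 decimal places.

gellan gum 16.12 g; ferric ammonium citrate 0.32 g; L-lysine hydrochloride 0.30 g; L-arginine 2.02 g

Working volume: 2.22 L.
gellan gum: 7.26 g/L × 2.22 L = 16.12 g
ferric ammonium citrate: 0.145 g/L × 2.22 L = 0.32 g
L-lysine hydrochloride: 0.136 g/L × 2.22 L = 0.30 g
L-arginine: 0.911 g/L × 2.22 L = 2.02 g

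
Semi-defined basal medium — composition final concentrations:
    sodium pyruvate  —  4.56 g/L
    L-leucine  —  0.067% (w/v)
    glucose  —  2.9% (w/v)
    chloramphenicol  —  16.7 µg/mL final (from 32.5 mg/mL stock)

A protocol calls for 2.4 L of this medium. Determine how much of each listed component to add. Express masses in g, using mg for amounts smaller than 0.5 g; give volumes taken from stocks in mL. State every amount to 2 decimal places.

sodium pyruvate 10.94 g; L-leucine 1.61 g; glucose 69.60 g; chloramphenicol 1.23 mL

Scale factor relative to 1 L: 2.4.
sodium pyruvate: 4.56 g/L × 2.4 L = 10.94 g
L-leucine: 0.067 g per 100 mL × 2400 mL ÷ 100 = 1.61 g
glucose: 2.9 g per 100 mL × 2400 mL ÷ 100 = 69.60 g
chloramphenicol: dilute stock: 16.7 µg/mL × 2400 mL ÷ 32500 µg/mL = 1.23 mL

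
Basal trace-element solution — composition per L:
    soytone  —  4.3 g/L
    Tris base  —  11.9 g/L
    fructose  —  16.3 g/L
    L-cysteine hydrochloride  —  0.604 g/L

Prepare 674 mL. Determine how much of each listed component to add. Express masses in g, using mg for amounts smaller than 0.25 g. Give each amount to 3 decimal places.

Scale factor relative to 1 L: 0.674.
soytone: 4.3 g/L × 0.674 L = 2.898 g
Tris base: 11.9 g/L × 0.674 L = 8.021 g
fructose: 16.3 g/L × 0.674 L = 10.986 g
L-cysteine hydrochloride: 0.604 g/L × 0.674 L = 0.407 g

soytone 2.898 g; Tris base 8.021 g; fructose 10.986 g; L-cysteine hydrochloride 0.407 g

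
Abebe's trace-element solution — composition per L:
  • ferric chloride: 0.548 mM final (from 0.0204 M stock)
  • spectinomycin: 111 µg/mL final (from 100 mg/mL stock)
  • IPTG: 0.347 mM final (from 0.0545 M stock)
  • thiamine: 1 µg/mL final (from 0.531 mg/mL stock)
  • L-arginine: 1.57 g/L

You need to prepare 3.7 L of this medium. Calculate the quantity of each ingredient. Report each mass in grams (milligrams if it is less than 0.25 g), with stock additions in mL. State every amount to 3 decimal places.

Working volume: 3.7 L.
ferric chloride: V = C2·V2/C1 = 0.548 mM × 3700 mL ÷ 20.4 mM = 99.392 mL
spectinomycin: dilute stock: 111 µg/mL × 3700 mL ÷ 100000 µg/mL = 4.107 mL
IPTG: V = C2·V2/C1 = 0.347 mM × 3700 mL ÷ 54.5 mM = 23.558 mL
thiamine: V = C2·V2/C1 = 1 µg/mL × 3700 mL ÷ 531 µg/mL = 6.968 mL
L-arginine: 1.57 g/L × 3.7 L = 5.809 g

ferric chloride 99.392 mL; spectinomycin 4.107 mL; IPTG 23.558 mL; thiamine 6.968 mL; L-arginine 5.809 g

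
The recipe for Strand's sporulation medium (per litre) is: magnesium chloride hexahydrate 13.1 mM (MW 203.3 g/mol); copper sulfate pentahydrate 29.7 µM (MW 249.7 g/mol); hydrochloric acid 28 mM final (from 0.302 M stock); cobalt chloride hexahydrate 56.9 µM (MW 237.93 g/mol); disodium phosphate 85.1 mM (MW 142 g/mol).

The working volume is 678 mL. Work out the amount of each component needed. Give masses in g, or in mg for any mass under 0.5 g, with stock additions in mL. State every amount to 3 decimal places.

magnesium chloride hexahydrate 1.806 g; copper sulfate pentahydrate 5.028 mg; hydrochloric acid 62.861 mL; cobalt chloride hexahydrate 9.179 mg; disodium phosphate 8.193 g

Target volume = 678 mL = 0.678 L.
magnesium chloride hexahydrate: 13.1 mmol/L × 203.3 g/mol × 0.678 L ÷ 1000 = 1.806 g
copper sulfate pentahydrate: 29.7 µmol/L × 249.7 g/mol × 0.678 L ÷ 1000 = 5.028 mg
hydrochloric acid: V = C2·V2/C1 = 28 mM × 678 mL ÷ 302 mM = 62.861 mL
cobalt chloride hexahydrate: 56.9 µmol/L × 237.93 g/mol × 0.678 L ÷ 1000 = 9.179 mg
disodium phosphate: 85.1 mmol/L × 142 g/mol × 0.678 L ÷ 1000 = 8.193 g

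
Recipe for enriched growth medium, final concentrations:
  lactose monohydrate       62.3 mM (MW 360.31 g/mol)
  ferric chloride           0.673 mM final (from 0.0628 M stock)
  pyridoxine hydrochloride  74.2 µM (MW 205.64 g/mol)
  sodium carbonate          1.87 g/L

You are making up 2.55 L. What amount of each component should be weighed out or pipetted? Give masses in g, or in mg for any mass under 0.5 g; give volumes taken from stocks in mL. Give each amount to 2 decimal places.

lactose monohydrate 57.24 g; ferric chloride 27.33 mL; pyridoxine hydrochloride 38.91 mg; sodium carbonate 4.77 g

Working volume: 2.55 L.
lactose monohydrate: 62.3 mmol/L × 360.31 g/mol × 2.55 L ÷ 1000 = 57.24 g
ferric chloride: V = C2·V2/C1 = 0.673 mM × 2550 mL ÷ 62.8 mM = 27.33 mL
pyridoxine hydrochloride: 74.2 µmol/L × 205.64 g/mol × 2.55 L ÷ 1000 = 38.91 mg
sodium carbonate: 1.87 g/L × 2.55 L = 4.77 g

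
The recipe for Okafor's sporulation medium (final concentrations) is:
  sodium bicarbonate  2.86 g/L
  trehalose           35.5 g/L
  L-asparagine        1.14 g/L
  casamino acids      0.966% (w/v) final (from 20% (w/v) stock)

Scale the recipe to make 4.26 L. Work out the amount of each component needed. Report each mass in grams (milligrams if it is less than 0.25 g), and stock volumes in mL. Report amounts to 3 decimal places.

sodium bicarbonate 12.184 g; trehalose 151.230 g; L-asparagine 4.856 g; casamino acids 205.758 mL

Working volume: 4.26 L.
sodium bicarbonate: 2.86 g/L × 4.26 L = 12.184 g
trehalose: 35.5 g/L × 4.26 L = 151.230 g
L-asparagine: 1.14 g/L × 4.26 L = 4.856 g
casamino acids: C1V1 = C2V2 → 0.966% ÷ 20% × 4260 mL = 205.758 mL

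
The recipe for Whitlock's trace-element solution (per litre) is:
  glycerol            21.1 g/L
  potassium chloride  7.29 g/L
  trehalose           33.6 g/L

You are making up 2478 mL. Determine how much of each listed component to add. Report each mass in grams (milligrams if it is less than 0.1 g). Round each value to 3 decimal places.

Scale factor relative to 1 L: 2.478.
glycerol: 21.1 g/L × 2.478 L = 52.286 g
potassium chloride: 7.29 g/L × 2.478 L = 18.065 g
trehalose: 33.6 g/L × 2.478 L = 83.261 g

glycerol 52.286 g; potassium chloride 18.065 g; trehalose 83.261 g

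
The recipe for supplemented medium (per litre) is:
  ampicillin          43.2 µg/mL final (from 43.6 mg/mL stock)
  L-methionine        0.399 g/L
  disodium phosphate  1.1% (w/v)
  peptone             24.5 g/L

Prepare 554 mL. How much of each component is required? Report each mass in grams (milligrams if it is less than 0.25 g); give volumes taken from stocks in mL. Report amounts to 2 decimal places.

ampicillin 0.55 mL; L-methionine 221.05 mg; disodium phosphate 6.09 g; peptone 13.57 g

Working volume: 554 mL = 0.554 L.
ampicillin: dilute stock: 43.2 µg/mL × 554 mL ÷ 43600 µg/mL = 0.55 mL
L-methionine: 0.399 g/L × 0.554 L = 0.221046 g = 221.05 mg
disodium phosphate: 1.1% w/v = 11 g/L → 11 × 0.554 L = 6.09 g
peptone: 24.5 g/L × 0.554 L = 13.57 g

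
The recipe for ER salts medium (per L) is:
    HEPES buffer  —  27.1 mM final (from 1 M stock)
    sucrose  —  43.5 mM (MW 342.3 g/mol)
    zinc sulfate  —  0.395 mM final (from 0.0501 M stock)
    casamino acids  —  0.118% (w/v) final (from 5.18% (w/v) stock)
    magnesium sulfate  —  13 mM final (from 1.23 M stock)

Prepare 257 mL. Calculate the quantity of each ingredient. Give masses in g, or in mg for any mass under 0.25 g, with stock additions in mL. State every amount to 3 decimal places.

Working volume: 257 mL = 0.257 L.
HEPES buffer: V = C2·V2/C1 = 27.1 mM × 257 mL ÷ 1000 mM = 6.965 mL
sucrose: 43.5 mmol/L × 342.3 g/mol × 0.257 L ÷ 1000 = 3.827 g
zinc sulfate: C1V1 = C2V2 → 0.395 mM × 257 mL ÷ 50.1 mM = 2.026 mL
casamino acids: C1V1 = C2V2 → 0.118% ÷ 5.18% × 257 mL = 5.854 mL
magnesium sulfate: V = C2·V2/C1 = 13 mM × 257 mL ÷ 1230 mM = 2.716 mL

HEPES buffer 6.965 mL; sucrose 3.827 g; zinc sulfate 2.026 mL; casamino acids 5.854 mL; magnesium sulfate 2.716 mL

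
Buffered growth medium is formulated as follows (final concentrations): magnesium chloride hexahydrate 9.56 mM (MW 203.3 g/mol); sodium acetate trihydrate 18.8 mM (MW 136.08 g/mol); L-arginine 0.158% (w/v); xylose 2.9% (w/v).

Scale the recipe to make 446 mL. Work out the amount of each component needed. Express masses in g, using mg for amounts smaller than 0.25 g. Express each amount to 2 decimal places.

Scale factor relative to 1 L: 0.446.
magnesium chloride hexahydrate: 9.56 mmol/L × 203.3 g/mol × 0.446 L ÷ 1000 = 0.87 g
sodium acetate trihydrate: 18.8 mmol/L × 136.08 g/mol × 0.446 L ÷ 1000 = 1.14 g
L-arginine: 0.158 g per 100 mL × 446 mL ÷ 100 = 0.70 g
xylose: 2.9 g per 100 mL × 446 mL ÷ 100 = 12.93 g

magnesium chloride hexahydrate 0.87 g; sodium acetate trihydrate 1.14 g; L-arginine 0.70 g; xylose 12.93 g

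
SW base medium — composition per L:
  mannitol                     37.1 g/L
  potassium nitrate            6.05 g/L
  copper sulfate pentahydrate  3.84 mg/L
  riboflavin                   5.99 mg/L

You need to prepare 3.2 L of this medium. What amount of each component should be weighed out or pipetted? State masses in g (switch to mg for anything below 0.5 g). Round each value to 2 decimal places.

mannitol 118.72 g; potassium nitrate 19.36 g; copper sulfate pentahydrate 12.29 mg; riboflavin 19.17 mg

Working volume: 3.2 L.
mannitol: 37.1 g/L × 3.2 L = 118.72 g
potassium nitrate: 6.05 g/L × 3.2 L = 19.36 g
copper sulfate pentahydrate: 3.84 mg/L × 3.2 L = 12.29 mg
riboflavin: 5.99 mg/L × 3.2 L = 19.17 mg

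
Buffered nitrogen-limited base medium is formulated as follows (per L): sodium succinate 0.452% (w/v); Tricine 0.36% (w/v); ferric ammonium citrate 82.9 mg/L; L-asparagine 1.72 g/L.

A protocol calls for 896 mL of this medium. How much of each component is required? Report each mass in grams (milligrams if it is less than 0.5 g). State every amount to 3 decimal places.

sodium succinate 4.050 g; Tricine 3.226 g; ferric ammonium citrate 74.278 mg; L-asparagine 1.541 g

Target volume = 896 mL = 0.896 L.
sodium succinate: 0.452 g per 100 mL × 896 mL ÷ 100 = 4.050 g
Tricine: 0.36% w/v = 3.6 g/L → 3.6 × 0.896 L = 3.226 g
ferric ammonium citrate: 82.9 mg/L × 0.896 L = 74.278 mg
L-asparagine: 1.72 g/L × 0.896 L = 1.541 g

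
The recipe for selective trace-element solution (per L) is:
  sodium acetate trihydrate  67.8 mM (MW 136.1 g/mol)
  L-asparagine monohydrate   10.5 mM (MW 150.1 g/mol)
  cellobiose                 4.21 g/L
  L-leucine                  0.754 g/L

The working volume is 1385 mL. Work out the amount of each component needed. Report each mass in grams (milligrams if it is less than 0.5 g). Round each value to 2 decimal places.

Target volume = 1385 mL = 1.385 L.
sodium acetate trihydrate: 67.8 mmol/L × 136.1 g/mol × 1.385 L ÷ 1000 = 12.78 g
L-asparagine monohydrate: 10.5 mmol/L × 150.1 g/mol × 1.385 L ÷ 1000 = 2.18 g
cellobiose: 4.21 g/L × 1.385 L = 5.83 g
L-leucine: 0.754 g/L × 1.385 L = 1.04 g

sodium acetate trihydrate 12.78 g; L-asparagine monohydrate 2.18 g; cellobiose 5.83 g; L-leucine 1.04 g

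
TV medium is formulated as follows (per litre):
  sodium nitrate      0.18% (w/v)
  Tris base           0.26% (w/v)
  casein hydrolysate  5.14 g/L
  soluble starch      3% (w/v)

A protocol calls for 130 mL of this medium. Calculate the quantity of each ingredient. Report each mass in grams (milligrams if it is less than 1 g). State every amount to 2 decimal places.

Target volume = 130 mL = 0.13 L.
sodium nitrate: 0.18% w/v = 1.8 g/L → 1.8 × 0.13 L = 0.234 g = 234.00 mg
Tris base: 0.26% w/v = 2.6 g/L → 2.6 × 0.13 L = 0.338 g = 338.00 mg
casein hydrolysate: 5.14 g/L × 0.13 L = 0.6682 g = 668.20 mg
soluble starch: 3% w/v = 30 g/L → 30 × 0.13 L = 3.90 g

sodium nitrate 234.00 mg; Tris base 338.00 mg; casein hydrolysate 668.20 mg; soluble starch 3.90 g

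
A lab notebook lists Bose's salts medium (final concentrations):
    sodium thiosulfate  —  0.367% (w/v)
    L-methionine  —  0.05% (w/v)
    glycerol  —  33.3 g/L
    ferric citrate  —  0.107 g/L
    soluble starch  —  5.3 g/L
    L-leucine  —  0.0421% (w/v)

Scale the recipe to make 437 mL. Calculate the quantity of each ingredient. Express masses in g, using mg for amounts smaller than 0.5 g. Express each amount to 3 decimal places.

sodium thiosulfate 1.604 g; L-methionine 218.500 mg; glycerol 14.552 g; ferric citrate 46.759 mg; soluble starch 2.316 g; L-leucine 183.977 mg

Target volume = 437 mL = 0.437 L.
sodium thiosulfate: 0.367% w/v = 3.67 g/L → 3.67 × 0.437 L = 1.604 g
L-methionine: 0.05 g per 100 mL × 437 mL ÷ 100 = 0.2185 g = 218.500 mg
glycerol: 33.3 g/L × 0.437 L = 14.552 g
ferric citrate: 0.107 g/L × 0.437 L = 0.046759 g = 46.759 mg
soluble starch: 5.3 g/L × 0.437 L = 2.316 g
L-leucine: 0.0421% w/v = 0.421 g/L → 0.421 × 0.437 L = 0.183977 g = 183.977 mg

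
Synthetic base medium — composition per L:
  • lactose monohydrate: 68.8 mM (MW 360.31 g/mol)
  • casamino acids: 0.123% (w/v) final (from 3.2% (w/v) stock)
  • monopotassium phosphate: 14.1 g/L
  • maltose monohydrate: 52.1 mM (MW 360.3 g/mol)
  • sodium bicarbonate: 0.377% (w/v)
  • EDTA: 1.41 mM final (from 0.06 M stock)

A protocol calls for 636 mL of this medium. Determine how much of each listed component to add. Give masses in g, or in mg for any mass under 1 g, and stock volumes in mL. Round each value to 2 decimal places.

Scale factor relative to 1 L: 0.636.
lactose monohydrate: 68.8 mmol/L × 360.31 g/mol × 0.636 L ÷ 1000 = 15.77 g
casamino acids: dilute stock: 0.123% ÷ 3.2% × 636 mL = 24.45 mL
monopotassium phosphate: 14.1 g/L × 0.636 L = 8.97 g
maltose monohydrate: 52.1 mmol/L × 360.3 g/mol × 0.636 L ÷ 1000 = 11.94 g
sodium bicarbonate: 0.377% w/v = 3.77 g/L → 3.77 × 0.636 L = 2.40 g
EDTA: C1V1 = C2V2 → 1.41 mM × 636 mL ÷ 60 mM = 14.95 mL

lactose monohydrate 15.77 g; casamino acids 24.45 mL; monopotassium phosphate 8.97 g; maltose monohydrate 11.94 g; sodium bicarbonate 2.40 g; EDTA 14.95 mL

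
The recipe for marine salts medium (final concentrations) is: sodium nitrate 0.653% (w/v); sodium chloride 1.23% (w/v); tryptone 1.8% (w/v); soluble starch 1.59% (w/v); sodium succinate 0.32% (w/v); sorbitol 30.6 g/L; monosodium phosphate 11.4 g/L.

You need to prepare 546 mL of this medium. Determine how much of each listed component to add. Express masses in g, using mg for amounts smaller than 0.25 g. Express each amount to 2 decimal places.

sodium nitrate 3.57 g; sodium chloride 6.72 g; tryptone 9.83 g; soluble starch 8.68 g; sodium succinate 1.75 g; sorbitol 16.71 g; monosodium phosphate 6.22 g

Scale factor relative to 1 L: 0.546.
sodium nitrate: 0.653% w/v = 6.53 g/L → 6.53 × 0.546 L = 3.57 g
sodium chloride: 1.23% w/v = 12.3 g/L → 12.3 × 0.546 L = 6.72 g
tryptone: 1.8% w/v = 18 g/L → 18 × 0.546 L = 9.83 g
soluble starch: 1.59% w/v = 15.9 g/L → 15.9 × 0.546 L = 8.68 g
sodium succinate: 0.32 g per 100 mL × 546 mL ÷ 100 = 1.75 g
sorbitol: 30.6 g/L × 0.546 L = 16.71 g
monosodium phosphate: 11.4 g/L × 0.546 L = 6.22 g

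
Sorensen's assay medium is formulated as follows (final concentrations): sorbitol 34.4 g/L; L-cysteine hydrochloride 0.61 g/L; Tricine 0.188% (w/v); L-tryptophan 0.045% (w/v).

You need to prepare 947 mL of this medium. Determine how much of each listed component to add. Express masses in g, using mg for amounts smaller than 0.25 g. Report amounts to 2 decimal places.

sorbitol 32.58 g; L-cysteine hydrochloride 0.58 g; Tricine 1.78 g; L-tryptophan 0.43 g

Scale factor relative to 1 L: 0.947.
sorbitol: 34.4 g/L × 0.947 L = 32.58 g
L-cysteine hydrochloride: 0.61 g/L × 0.947 L = 0.58 g
Tricine: 0.188 g per 100 mL × 947 mL ÷ 100 = 1.78 g
L-tryptophan: 0.045% w/v = 0.45 g/L → 0.45 × 0.947 L = 0.43 g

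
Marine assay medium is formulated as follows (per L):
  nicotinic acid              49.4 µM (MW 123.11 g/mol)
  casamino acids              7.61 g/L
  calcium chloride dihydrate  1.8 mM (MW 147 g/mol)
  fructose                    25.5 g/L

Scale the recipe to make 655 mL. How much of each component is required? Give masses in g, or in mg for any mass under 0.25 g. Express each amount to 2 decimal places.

Working volume: 655 mL = 0.655 L.
nicotinic acid: 49.4 µmol/L × 123.11 g/mol × 0.655 L ÷ 1000 = 3.98 mg
casamino acids: 7.61 g/L × 0.655 L = 4.98 g
calcium chloride dihydrate: 1.8 mmol/L × 147 mg/mmol × 0.655 L = 173.31 mg
fructose: 25.5 g/L × 0.655 L = 16.70 g

nicotinic acid 3.98 mg; casamino acids 4.98 g; calcium chloride dihydrate 173.31 mg; fructose 16.70 g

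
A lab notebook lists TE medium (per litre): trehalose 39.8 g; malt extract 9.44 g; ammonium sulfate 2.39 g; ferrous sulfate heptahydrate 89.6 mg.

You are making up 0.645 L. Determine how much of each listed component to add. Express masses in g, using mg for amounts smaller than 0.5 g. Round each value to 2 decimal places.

Scale factor = 645 mL / 1000 mL = 0.645.
trehalose: 39.8 g × (645 mL / 1000 mL) = 25.67 g
malt extract: 9.44 g × (645 mL / 1000 mL) = 6.09 g
ammonium sulfate: 2.39 g × (645 mL / 1000 mL) = 1.54 g
ferrous sulfate heptahydrate: 89.6 mg × (645 mL / 1000 mL) = 57.79 mg

trehalose 25.67 g; malt extract 6.09 g; ammonium sulfate 1.54 g; ferrous sulfate heptahydrate 57.79 mg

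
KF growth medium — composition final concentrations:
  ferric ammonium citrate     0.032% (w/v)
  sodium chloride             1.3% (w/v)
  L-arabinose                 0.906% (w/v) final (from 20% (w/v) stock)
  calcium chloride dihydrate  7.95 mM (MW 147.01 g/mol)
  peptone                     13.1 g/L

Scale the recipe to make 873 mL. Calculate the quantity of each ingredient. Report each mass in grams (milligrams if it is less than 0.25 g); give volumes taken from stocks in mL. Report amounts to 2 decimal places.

ferric ammonium citrate 0.28 g; sodium chloride 11.35 g; L-arabinose 39.55 mL; calcium chloride dihydrate 1.02 g; peptone 11.44 g

Scale factor relative to 1 L: 0.873.
ferric ammonium citrate: 0.032% w/v = 0.32 g/L → 0.32 × 0.873 L = 0.28 g
sodium chloride: 1.3% w/v = 13 g/L → 13 × 0.873 L = 11.35 g
L-arabinose: C1V1 = C2V2 → 0.906% ÷ 20% × 873 mL = 39.55 mL
calcium chloride dihydrate: 7.95 mmol/L × 147.01 g/mol × 0.873 L ÷ 1000 = 1.02 g
peptone: 13.1 g/L × 0.873 L = 11.44 g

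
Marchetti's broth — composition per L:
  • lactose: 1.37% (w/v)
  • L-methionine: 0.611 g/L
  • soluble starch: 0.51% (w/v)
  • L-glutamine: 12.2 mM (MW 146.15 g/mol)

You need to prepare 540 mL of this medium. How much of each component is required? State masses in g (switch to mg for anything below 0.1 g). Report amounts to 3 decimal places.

lactose 7.398 g; L-methionine 0.330 g; soluble starch 2.754 g; L-glutamine 0.963 g

Working volume: 540 mL = 0.54 L.
lactose: 1.37 g per 100 mL × 540 mL ÷ 100 = 7.398 g
L-methionine: 0.611 g/L × 0.54 L = 0.330 g
soluble starch: 0.51 g per 100 mL × 540 mL ÷ 100 = 2.754 g
L-glutamine: 12.2 mmol/L × 146.15 g/mol × 0.54 L ÷ 1000 = 0.963 g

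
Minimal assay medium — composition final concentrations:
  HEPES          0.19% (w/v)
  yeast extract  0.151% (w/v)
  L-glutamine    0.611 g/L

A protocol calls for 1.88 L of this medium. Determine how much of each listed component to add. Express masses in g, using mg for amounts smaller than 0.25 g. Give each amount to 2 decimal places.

HEPES 3.57 g; yeast extract 2.84 g; L-glutamine 1.15 g

Working volume: 1.88 L.
HEPES: 0.19% w/v = 1.9 g/L → 1.9 × 1.88 L = 3.57 g
yeast extract: 0.151 g per 100 mL × 1880 mL ÷ 100 = 2.84 g
L-glutamine: 0.611 g/L × 1.88 L = 1.15 g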